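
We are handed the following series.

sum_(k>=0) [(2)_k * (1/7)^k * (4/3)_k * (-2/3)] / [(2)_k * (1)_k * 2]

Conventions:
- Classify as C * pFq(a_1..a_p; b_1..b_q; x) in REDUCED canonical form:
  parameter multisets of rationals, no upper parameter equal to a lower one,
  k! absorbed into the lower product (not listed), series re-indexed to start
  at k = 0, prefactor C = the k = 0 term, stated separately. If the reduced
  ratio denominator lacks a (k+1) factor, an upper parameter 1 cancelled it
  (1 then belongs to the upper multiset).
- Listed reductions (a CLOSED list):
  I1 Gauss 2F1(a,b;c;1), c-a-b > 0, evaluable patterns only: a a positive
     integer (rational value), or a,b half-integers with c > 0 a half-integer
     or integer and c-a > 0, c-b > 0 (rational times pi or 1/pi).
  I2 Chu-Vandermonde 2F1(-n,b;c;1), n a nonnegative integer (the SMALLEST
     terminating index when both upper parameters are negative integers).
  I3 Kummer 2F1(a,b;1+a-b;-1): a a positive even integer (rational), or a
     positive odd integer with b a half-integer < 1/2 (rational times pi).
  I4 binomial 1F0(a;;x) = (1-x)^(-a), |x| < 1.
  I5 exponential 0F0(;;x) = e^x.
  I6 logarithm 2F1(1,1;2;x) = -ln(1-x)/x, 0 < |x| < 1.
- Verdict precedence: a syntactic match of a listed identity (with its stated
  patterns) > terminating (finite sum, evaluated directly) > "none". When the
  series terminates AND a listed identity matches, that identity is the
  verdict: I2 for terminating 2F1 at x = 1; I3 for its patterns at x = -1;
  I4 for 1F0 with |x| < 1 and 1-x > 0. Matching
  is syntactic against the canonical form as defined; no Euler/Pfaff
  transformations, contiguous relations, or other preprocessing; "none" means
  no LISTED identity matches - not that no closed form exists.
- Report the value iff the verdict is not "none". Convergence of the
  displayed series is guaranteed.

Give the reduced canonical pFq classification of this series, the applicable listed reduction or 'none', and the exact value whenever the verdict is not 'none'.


Key observation: from the first term -1/3: (1)_k (prefactor -1/3) is k! itself.
Term ratio: r(k) = (1/7) * (k+4/3) / [(k+1)] - rational in k, leading ratio (1/7); with t_0 = -1/3, classification follows.

This is -1/3 * 1F0(4/3; -; 1/7) in reduced canonical form. Verdict: this is the I4 binomial reduction (the 1F0 binomial series: exponent -4/3, x = 1/7). Sum: (-1/3) * (6/7)^(-4/3).


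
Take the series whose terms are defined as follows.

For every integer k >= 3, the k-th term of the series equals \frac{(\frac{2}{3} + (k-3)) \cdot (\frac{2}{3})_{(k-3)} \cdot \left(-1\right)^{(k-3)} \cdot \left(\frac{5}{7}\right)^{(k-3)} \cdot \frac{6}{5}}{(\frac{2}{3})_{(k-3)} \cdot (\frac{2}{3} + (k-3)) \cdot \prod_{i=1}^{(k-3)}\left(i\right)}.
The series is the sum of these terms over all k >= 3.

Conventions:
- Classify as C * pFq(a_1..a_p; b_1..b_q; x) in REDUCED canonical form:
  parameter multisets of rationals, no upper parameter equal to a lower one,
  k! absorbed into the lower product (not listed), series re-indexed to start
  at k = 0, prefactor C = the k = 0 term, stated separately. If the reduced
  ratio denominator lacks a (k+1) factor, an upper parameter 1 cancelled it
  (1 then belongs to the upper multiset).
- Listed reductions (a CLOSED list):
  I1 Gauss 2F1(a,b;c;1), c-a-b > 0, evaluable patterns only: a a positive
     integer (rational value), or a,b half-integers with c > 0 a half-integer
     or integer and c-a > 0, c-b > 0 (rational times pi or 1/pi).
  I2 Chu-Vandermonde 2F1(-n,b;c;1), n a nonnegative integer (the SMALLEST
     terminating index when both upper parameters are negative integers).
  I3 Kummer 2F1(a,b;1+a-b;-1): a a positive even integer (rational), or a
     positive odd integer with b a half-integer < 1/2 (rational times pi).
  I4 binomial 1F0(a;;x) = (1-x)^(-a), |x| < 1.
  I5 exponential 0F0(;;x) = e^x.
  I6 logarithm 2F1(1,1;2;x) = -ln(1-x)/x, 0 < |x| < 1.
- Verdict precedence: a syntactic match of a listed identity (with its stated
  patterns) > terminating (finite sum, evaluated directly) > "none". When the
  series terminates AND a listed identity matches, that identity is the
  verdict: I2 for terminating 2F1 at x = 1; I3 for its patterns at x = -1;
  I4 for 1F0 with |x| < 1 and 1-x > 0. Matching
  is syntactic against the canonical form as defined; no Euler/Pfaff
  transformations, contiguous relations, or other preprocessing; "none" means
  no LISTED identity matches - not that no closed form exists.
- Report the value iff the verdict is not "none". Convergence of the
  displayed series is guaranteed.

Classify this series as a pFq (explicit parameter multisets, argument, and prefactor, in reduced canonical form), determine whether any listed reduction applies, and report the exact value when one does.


x = -\frac{5}{7} here; the reduced form reads 0F0, upper {-}, lower {-}, C = \frac{6}{5}. Verdict: the exponential series (I5) applies (the 0F0 exponential series at x = -\frac{5}{7}). Value: \frac{6}{5} \cdot e^{-\frac{5}{7}}.

Structural cue: t_0 = \frac{6}{5} here, and the factor k + 2/3 cancels (top and bottom), leaving prefactor 6/5.
Term ratio: r(k) = -\frac{5}{7} * 1 / [(k+1)] ; factor over Q: parameters, x = -\frac{5}{7}, and C = \frac{6}{5}.


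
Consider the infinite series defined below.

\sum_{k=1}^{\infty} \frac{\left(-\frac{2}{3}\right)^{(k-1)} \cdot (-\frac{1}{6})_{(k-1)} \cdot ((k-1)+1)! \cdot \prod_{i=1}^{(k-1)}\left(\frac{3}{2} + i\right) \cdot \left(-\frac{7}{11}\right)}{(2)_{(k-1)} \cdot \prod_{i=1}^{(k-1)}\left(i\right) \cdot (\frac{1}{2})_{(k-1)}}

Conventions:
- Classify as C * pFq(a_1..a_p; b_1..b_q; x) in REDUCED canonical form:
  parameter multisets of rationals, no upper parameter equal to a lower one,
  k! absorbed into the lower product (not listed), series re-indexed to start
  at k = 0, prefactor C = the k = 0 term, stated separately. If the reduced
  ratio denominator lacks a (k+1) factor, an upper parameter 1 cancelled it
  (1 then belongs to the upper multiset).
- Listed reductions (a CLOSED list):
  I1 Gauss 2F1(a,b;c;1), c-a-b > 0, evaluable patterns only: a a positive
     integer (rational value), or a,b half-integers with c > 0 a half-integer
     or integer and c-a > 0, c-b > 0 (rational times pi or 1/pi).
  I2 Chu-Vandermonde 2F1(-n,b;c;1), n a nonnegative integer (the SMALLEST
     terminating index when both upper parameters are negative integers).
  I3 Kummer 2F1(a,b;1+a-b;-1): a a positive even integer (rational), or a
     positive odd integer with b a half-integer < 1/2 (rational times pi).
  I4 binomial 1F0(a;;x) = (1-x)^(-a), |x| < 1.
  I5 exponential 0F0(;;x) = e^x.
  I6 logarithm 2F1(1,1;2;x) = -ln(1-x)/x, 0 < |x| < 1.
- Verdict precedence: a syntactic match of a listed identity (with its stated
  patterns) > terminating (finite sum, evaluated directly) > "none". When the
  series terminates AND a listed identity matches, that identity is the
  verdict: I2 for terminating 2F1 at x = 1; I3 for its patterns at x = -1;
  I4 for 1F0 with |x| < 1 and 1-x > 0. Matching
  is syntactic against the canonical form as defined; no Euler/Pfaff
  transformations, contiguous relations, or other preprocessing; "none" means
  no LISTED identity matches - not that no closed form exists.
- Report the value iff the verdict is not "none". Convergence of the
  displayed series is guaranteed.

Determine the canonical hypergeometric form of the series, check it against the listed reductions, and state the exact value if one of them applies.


Classification (C = -\frac{7}{11}): 2F1 with upper {-\frac{1}{6}, \frac{5}{2}}, lower {\frac{1}{2}}, argument x = -\frac{2}{3}. Verdict: none. A 2F1 with upper {-\frac{1}{6}, \frac{5}{2}} fits none of I1-I6 at x = -\frac{2}{3}; the sum runs forever.

First insight: from the first term -\frac{7}{11}: the running product (C = -7/11, x = -2/3) telescopes to a rising factorial.
Ratio: r(k) = -\frac{2}{3} * (k-\frac{1}{6}) (k+\frac{5}{2}) / [(k+\frac{1}{2}) (k+1)] - rational; roots negated = parameters, x = -\frac{2}{3}, C = -\frac{7}{11}.


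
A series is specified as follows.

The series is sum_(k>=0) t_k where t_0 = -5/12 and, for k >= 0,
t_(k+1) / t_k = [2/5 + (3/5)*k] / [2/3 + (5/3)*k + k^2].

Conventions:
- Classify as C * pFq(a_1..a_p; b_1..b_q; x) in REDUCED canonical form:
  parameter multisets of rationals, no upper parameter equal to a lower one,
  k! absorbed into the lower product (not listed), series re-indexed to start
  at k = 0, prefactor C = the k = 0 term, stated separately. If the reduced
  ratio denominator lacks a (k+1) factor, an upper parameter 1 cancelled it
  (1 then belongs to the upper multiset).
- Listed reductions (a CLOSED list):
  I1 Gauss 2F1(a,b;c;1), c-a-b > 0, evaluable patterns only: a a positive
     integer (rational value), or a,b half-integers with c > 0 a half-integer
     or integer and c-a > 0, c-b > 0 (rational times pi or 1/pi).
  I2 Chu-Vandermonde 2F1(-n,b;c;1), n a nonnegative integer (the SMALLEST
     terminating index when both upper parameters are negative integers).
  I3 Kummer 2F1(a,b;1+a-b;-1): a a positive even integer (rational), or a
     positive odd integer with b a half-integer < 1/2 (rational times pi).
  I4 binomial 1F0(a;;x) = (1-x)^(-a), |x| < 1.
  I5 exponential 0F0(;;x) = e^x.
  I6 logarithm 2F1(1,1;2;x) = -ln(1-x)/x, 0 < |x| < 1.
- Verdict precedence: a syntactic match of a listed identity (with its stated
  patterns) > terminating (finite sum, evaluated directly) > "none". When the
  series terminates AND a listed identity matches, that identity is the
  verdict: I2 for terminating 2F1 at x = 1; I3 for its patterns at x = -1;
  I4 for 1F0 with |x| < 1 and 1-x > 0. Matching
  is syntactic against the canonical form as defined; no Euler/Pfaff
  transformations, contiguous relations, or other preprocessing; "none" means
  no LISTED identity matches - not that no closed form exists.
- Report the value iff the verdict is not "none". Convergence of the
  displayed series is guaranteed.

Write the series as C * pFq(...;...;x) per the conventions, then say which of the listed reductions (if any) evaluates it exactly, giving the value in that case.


This is -5/12 * 0F0(-; -; 3/5) in reduced canonical form. Verdict (x = 3/5): the I5 exponential reduction applies (the 0F0 exponential series at x = 3/5). Hence: (-5/12) * e^(3/5).

Key observation: t_0 being -5/12, factor the ratio over Q (C = -5/12): negated roots = parameters.
Term ratio: r(k) = (3/5) * 1 / [(k+1)] ; factor over Q: parameters, x = (3/5), and C = -5/12.


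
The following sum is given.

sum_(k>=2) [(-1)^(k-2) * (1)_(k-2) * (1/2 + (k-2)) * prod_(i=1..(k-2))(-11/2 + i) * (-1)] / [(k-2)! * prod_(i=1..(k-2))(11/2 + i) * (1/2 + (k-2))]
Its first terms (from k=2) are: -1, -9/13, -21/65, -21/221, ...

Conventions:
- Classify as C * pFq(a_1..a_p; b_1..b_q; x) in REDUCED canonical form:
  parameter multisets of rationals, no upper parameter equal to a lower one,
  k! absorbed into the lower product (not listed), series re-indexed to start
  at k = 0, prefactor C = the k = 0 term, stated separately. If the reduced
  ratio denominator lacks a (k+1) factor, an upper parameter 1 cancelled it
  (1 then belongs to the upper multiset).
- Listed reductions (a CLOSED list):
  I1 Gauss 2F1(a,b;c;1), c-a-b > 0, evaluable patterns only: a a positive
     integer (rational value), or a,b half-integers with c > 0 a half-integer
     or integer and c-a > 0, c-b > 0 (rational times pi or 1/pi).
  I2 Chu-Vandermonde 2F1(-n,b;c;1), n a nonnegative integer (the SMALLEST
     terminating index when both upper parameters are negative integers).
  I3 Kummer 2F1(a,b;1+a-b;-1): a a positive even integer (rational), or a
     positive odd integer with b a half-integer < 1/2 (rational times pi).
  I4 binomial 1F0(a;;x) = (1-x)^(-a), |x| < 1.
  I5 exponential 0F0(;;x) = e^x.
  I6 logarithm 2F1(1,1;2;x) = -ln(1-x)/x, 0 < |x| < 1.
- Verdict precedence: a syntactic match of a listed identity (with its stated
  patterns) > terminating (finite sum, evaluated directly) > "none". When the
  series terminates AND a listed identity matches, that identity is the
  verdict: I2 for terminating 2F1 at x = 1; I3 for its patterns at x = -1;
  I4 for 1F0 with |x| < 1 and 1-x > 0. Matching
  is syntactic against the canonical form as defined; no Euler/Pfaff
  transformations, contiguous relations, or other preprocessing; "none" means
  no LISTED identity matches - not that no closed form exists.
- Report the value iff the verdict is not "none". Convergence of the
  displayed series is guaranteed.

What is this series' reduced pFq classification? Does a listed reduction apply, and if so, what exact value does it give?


Structural cue: with t_0 = -1, the running product (C = -1, x = -1) telescopes to a rising factorial.
Adjacent-term ratio: r(k) = (-1) * (k-9/2) (k+1) / [(k+13/2) (k+1)] - rational; roots negated = parameters, x = (-1), C = -1.

Classification (C = -1): 2F1 with upper {-9/2, 1}, lower {13/2}, argument x = -1. Verdict (x = -1): Kummer (I3) applies (x = -1; c = 13/2 equals 1+a-b for upper {-9/2, 1}: listed pattern). Its exact value is (-693/1024) * pi.


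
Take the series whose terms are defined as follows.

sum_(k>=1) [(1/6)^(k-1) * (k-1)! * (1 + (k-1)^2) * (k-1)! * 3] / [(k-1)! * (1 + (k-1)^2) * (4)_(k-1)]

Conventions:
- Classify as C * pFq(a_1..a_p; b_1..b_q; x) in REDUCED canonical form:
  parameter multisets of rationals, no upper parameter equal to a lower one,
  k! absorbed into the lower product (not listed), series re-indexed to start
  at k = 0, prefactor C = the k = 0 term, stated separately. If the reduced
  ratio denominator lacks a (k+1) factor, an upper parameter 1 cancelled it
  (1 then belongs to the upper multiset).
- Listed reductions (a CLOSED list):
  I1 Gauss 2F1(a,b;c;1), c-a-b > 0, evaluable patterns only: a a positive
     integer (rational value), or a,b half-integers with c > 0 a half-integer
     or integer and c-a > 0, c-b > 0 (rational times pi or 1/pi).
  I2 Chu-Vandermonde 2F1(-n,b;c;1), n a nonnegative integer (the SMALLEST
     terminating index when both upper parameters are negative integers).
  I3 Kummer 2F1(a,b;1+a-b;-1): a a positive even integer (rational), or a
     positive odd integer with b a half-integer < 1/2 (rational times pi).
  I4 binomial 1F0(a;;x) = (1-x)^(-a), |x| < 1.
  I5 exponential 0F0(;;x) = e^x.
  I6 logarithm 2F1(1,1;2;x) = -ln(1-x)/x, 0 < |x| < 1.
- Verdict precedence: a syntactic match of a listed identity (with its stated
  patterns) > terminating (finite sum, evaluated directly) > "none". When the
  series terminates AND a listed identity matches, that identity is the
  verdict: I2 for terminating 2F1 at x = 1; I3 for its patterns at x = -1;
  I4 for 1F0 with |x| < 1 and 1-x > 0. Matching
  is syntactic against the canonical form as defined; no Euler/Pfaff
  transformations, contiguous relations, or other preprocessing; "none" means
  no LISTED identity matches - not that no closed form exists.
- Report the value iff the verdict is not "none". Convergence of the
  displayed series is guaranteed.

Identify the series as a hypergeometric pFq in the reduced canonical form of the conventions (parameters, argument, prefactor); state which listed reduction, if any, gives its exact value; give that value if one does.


Prefactor 3, argument 1/6: 2F1 with upper {1, 1} over lower {4}. Verdict: none (x = 1/6): each listed identity misses the multisets {1, 1} ; {4}.

Structural cue: from the first term 3: the factorial ratio (C = 3) (k+a-1)!/(a-1)! is a rising factorial (a)_k.
Adjacent-term ratio: r(k) = (1/6) * (k+1) (k+1) / [(k+4) (k+1)] - rational in k, leading ratio (1/6); with t_0 = 3, classification follows.


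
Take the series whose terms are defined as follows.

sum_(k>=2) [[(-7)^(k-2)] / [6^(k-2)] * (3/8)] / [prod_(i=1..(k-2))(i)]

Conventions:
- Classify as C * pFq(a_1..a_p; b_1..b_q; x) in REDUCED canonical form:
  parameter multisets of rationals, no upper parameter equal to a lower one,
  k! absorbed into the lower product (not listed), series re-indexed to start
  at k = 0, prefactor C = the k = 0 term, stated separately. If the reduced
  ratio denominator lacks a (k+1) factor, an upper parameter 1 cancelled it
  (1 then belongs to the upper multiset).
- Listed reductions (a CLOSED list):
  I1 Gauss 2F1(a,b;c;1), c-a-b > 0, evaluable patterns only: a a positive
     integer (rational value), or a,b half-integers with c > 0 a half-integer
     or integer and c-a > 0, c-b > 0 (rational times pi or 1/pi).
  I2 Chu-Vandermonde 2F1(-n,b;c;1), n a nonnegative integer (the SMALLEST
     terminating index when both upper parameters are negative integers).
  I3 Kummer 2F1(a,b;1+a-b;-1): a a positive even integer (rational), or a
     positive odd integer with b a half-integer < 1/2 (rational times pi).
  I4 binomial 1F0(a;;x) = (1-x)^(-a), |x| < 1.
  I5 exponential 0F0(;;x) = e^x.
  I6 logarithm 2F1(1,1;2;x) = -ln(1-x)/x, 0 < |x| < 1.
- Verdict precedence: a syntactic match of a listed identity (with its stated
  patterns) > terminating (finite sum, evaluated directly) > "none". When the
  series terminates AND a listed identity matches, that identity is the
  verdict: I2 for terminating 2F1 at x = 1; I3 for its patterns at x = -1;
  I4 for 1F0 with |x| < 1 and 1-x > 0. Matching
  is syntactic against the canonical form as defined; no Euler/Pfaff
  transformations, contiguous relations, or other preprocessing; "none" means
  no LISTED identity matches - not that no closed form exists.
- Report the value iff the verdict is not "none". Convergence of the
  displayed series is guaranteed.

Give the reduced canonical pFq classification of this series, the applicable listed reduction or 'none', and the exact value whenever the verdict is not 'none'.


x = -7/6 here; the reduced form reads 0F0, upper {-}, lower {-}, C = 3/8. Verdict: this is the exponential series (I5) (the 0F0 exponential series at x = -7/6). Its exact value is (3/8) * e^(-7/6).

The tell: t_0 being 3/8, the product of the first k integers (C = 3/8, x = -7/6) is k!.
Consecutive-term ratio: r(k) = (-7/6) * 1 / [(k+1)] - poly over poly, x = (-7/6) from leading terms; C = 3/8 at k = 0.


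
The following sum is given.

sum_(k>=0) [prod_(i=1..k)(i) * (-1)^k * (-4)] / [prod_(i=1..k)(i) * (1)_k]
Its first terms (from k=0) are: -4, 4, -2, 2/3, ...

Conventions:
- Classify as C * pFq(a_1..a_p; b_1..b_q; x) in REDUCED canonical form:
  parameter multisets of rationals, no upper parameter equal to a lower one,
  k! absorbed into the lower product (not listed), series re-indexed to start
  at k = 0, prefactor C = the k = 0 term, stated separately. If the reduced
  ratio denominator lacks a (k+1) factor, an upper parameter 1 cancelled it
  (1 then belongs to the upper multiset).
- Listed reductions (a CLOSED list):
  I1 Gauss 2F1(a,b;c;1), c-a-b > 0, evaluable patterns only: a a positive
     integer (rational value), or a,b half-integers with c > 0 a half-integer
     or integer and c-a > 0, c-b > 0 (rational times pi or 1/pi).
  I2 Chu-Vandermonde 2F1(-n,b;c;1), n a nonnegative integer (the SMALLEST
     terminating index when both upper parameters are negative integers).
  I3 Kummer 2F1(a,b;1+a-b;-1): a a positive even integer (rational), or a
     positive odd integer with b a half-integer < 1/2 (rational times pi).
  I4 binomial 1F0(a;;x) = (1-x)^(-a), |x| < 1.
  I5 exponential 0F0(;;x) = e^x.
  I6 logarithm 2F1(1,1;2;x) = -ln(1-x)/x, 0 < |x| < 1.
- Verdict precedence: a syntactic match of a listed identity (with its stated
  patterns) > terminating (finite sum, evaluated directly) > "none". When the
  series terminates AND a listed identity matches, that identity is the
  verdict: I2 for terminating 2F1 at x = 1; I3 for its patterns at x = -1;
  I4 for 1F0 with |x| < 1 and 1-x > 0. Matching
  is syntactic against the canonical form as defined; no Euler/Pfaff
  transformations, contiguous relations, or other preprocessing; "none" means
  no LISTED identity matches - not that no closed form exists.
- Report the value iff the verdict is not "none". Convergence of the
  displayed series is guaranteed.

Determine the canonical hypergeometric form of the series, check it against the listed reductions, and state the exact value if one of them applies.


At argument -1: a 0F0 with upper {-}, lower {-}, scaled by C = -4. Verdict: this is the exponential series (I5) (the 0F0 exponential series at x = -1). Its exact value is (-4) * e^(-1).

Structural cue: from the first term -4: the parameter 1 appears in both the upper and lower lists and cancels.
Step ratio: r(k) = (-1) * 1 / [(k+1)] ; factor over Q: parameters, x = (-1), and C = -4.


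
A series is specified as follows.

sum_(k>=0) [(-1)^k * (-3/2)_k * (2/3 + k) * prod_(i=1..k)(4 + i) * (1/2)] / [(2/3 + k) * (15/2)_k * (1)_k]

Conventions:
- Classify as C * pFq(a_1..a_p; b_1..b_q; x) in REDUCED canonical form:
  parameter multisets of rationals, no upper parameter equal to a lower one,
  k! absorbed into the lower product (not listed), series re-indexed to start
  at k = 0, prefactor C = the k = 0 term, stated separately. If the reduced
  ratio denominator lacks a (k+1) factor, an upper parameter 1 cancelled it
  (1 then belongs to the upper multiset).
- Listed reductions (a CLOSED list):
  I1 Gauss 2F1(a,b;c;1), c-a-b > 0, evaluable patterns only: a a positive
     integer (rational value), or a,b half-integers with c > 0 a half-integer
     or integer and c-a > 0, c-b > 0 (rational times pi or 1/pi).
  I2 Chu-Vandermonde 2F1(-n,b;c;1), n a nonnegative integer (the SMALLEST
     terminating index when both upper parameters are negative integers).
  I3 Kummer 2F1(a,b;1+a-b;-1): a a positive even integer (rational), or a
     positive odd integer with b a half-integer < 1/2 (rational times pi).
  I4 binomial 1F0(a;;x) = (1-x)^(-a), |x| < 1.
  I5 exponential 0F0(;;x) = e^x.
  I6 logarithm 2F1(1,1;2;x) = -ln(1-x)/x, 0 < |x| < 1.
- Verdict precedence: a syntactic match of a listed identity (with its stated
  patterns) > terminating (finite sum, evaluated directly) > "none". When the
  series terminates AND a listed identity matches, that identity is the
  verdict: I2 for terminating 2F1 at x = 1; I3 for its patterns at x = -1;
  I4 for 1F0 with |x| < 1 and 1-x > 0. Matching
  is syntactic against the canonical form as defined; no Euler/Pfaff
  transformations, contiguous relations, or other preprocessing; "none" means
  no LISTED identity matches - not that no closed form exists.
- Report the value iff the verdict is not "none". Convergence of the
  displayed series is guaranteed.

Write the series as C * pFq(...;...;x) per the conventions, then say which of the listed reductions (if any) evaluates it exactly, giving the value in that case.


At argument -1: a 2F1 with upper {-3/2, 5}, lower {15/2}, scaled by C = 1/2. Verdict: this is Kummer's theorem (I3) (x = -1; c = 15/2 equals 1+a-b for upper {-3/2, 5}: listed pattern). Hence: (45045/131072) * pi.

The tell: t_0 being 1/2, the running product (C = 1/2, x = -1) telescopes to a rising factorial.
Ratio: r(k) = (-1) * (k-3/2) (k+5) / [(k+15/2) (k+1)] - rational in k. x = (-1); t_0 = 1/2; negate the roots.


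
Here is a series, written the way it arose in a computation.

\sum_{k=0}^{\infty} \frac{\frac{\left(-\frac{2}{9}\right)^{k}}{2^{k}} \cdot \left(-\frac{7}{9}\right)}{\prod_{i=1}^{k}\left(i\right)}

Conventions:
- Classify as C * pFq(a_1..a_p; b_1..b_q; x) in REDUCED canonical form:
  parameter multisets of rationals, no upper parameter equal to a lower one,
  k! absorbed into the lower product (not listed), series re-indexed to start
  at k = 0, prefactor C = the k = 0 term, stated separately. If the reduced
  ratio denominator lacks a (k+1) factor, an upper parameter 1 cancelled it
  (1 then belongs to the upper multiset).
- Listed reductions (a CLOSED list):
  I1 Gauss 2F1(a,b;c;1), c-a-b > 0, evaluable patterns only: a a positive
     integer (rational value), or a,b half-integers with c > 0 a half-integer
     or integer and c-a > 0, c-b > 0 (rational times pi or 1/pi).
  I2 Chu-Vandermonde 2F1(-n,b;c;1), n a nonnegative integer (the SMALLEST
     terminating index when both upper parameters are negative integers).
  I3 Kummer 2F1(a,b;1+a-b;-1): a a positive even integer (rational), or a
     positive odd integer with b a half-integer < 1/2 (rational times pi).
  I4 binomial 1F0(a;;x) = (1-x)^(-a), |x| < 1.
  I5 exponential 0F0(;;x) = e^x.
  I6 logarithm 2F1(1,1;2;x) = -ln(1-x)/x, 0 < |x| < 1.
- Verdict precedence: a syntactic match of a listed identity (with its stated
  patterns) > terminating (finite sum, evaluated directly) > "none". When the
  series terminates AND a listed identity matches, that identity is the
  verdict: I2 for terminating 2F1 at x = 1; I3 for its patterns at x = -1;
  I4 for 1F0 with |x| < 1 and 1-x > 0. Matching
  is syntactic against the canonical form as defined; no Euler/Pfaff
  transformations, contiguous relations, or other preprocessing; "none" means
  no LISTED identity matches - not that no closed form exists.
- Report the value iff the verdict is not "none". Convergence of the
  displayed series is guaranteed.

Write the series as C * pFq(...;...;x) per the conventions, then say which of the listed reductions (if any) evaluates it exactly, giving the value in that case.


Classification (C = -\frac{7}{9}): 0F0 with upper {-}, lower {-}, argument x = -\frac{1}{9}. Verdict (x = -\frac{1}{9}): the I5 exponential reduction applies (the 0F0 exponential series at x = -\frac{1}{9}). Its exact value is \left(-\frac{7}{9}\right) \cdot e^{-\frac{1}{9}}.

Key observation: x = -\frac{1}{9} and the two k-th powers (C = -7/9, x = -1/9) combine into one argument.
Ratio: r(k) = -\frac{1}{9} * 1 / [(k+1)] ; factor over Q: parameters, x = -\frac{1}{9}, and C = -\frac{7}{9}.


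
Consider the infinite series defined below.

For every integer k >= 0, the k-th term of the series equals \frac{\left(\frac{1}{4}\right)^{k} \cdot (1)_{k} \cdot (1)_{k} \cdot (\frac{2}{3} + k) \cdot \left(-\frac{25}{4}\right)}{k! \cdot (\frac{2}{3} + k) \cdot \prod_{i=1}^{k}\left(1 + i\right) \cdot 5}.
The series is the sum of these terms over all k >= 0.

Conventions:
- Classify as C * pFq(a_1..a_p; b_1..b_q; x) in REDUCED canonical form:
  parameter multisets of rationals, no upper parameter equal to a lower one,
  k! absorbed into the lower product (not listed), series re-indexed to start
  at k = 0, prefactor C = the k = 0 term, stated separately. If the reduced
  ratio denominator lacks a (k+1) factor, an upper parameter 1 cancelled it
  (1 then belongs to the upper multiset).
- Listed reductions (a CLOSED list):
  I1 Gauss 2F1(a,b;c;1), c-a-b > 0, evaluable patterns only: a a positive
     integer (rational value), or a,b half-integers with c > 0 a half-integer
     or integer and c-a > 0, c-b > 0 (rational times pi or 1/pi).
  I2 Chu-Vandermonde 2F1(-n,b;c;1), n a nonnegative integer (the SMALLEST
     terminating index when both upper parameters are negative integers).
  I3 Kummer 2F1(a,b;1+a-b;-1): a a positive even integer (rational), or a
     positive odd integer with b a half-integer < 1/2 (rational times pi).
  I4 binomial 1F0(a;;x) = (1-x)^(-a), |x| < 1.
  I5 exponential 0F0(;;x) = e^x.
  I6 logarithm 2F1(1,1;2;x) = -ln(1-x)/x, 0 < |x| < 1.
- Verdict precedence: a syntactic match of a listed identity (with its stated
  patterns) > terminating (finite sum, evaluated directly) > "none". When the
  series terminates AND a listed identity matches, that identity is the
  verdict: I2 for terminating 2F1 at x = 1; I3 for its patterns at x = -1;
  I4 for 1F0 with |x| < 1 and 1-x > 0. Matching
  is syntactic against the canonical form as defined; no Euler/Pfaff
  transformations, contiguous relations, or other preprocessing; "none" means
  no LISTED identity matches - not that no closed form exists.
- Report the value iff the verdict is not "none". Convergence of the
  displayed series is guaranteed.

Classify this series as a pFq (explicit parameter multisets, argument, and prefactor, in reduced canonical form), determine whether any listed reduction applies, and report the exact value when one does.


The tell: x = \frac{1}{4} and the lower running product (C = -5/4, x = 1/4) is a rising factorial.
Step ratio: r(k) = \frac{1}{4} * (k+1) (k+1) / [(k+2) (k+1)] - rational in k, leading ratio \frac{1}{4}; with t_0 = -\frac{5}{4}, classification follows.

Classification (C = -\frac{5}{4}): 2F1 with upper {1, 1}, lower {2}, argument x = \frac{1}{4}. Verdict: the I6 logarithm reduction fires (the logarithm: parameters (1,1;2), x = \frac{1}{4}). Exact value: 5 \cdot \ln\left(\frac{3}{4}\right).


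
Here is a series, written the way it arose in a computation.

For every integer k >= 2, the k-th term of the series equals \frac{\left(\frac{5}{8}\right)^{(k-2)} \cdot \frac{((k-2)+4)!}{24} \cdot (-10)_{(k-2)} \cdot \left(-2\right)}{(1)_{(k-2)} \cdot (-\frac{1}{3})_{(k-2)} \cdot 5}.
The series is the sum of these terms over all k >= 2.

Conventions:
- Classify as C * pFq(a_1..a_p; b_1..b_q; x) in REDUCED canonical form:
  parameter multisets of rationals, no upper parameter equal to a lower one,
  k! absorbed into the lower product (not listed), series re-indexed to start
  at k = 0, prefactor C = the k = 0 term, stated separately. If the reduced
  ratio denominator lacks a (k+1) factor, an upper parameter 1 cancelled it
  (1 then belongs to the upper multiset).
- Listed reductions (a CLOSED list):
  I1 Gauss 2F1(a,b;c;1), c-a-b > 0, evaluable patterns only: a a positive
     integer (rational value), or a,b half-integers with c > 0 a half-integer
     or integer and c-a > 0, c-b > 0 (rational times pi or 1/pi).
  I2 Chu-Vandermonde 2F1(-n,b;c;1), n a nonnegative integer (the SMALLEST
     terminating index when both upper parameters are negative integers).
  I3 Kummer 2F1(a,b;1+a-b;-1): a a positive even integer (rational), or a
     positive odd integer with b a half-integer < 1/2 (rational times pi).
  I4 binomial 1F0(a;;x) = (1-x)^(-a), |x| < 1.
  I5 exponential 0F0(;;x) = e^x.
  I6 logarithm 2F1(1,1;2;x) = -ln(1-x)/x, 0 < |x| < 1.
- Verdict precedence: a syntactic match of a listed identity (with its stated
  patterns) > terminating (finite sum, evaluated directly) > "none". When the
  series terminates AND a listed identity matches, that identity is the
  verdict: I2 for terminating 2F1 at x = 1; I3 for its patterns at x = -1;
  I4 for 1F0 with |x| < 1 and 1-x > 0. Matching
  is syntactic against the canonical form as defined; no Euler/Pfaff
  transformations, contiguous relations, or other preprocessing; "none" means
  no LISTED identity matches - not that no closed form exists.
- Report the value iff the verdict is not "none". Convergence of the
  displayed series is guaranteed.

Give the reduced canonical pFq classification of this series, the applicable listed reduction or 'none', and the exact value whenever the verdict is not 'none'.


Reduced: x = \frac{5}{8}, 2F1, upper = {-10, 5}, lower = {-\frac{1}{3}}, C = -\frac{2}{5}. Verdict: terminating. With -10 upstairs the series is a 11-term polynomial sum; evaluated term by term. Exact value: \frac{429611117101}{11545408962560}.

Key step: from the first term -\frac{2}{5}: the factorial ratio (C = -2/5) (k+a-1)!/(a-1)! is a rising factorial (a)_k.
Consecutive-term ratio: r(k) = \frac{5}{8} * (k-10) (k+5) / [(k-\frac{1}{3}) (k+1)] - rational in k. x = \frac{5}{8}; t_0 = -\frac{2}{5}; negate the roots.


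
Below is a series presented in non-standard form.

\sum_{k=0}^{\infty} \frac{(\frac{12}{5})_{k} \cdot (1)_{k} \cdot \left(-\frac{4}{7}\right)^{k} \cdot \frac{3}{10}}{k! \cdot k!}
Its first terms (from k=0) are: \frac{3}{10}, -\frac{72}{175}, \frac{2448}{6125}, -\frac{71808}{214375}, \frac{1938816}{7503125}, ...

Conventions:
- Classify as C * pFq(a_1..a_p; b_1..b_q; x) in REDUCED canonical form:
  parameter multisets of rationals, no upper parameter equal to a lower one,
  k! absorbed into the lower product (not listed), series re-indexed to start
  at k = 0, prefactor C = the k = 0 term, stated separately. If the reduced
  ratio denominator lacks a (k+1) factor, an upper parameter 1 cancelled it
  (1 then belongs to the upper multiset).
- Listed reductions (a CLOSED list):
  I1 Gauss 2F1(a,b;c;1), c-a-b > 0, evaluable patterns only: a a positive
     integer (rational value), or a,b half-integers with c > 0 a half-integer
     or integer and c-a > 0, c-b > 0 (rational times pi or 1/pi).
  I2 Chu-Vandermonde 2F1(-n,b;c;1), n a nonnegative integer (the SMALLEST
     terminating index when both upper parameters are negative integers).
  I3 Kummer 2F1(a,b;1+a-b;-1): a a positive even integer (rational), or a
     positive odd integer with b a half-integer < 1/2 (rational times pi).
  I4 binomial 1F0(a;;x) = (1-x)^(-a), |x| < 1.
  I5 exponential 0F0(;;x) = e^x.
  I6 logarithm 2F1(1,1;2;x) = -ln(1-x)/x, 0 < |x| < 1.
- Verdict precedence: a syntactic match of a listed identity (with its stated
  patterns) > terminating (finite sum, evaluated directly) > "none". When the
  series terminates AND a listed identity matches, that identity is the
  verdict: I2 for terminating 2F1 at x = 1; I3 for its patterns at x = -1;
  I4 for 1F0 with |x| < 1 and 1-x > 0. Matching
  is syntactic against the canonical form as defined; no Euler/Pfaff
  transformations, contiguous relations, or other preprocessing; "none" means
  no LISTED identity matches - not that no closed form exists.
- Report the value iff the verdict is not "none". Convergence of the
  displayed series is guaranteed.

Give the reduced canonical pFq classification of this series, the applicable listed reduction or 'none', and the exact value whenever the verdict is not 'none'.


Classification (C = \frac{3}{10}): 1F0 with upper {\frac{12}{5}}, lower {-}, argument x = -\frac{4}{7}. Verdict (x = -\frac{4}{7}): the I4 binomial reduction applies (the 1F0 binomial series: exponent -12/5, x = -\frac{4}{7}). Sum: \frac{3}{10} \cdot \left(\frac{11}{7}\right)^{-\frac{12}{5}}.

Key observation: with t_0 = \frac{3}{10}, the parameter 1 appears in both the upper and lower lists and cancels.
Term ratio: r(k) = -\frac{4}{7} * (k+\frac{12}{5}) / [(k+1)] - poly over poly, x = -\frac{4}{7} from leading terms; C = \frac{3}{10} at k = 0.


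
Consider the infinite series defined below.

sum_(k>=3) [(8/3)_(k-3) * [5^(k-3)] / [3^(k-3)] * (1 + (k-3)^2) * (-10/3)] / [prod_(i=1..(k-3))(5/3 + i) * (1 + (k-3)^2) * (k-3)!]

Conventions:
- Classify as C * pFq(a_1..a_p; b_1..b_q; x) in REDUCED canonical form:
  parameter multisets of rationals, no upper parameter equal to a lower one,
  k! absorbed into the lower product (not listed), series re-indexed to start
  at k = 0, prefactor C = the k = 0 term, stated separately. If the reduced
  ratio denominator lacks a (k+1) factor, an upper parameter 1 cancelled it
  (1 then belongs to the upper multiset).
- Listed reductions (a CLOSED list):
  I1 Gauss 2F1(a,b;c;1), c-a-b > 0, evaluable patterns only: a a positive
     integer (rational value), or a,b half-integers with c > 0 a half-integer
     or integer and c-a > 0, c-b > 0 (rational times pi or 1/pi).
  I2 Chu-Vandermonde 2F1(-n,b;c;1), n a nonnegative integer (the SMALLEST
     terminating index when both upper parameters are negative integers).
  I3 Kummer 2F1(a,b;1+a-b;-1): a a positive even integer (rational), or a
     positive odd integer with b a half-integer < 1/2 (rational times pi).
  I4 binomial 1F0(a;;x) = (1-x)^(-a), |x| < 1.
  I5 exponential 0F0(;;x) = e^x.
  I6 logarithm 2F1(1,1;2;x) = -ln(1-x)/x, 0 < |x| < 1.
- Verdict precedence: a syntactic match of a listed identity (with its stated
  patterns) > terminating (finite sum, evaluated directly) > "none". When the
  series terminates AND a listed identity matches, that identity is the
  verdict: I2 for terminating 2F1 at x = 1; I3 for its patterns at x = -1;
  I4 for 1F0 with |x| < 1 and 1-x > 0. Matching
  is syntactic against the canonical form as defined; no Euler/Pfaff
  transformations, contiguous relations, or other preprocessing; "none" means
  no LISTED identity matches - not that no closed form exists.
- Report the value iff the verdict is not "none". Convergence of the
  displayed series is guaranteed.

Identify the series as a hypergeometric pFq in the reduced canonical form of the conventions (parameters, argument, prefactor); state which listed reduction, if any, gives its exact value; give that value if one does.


Classification (C = -10/3): 0F0 with upper {-}, lower {-}, argument x = 5/3. Verdict: the exponential series (I5) matches (the 0F0 exponential series at x = 5/3). Its exact value is (-10/3) * e^(5/3).

The tell: x = (5/3) and the lower running product (C = -10/3) is a rising factorial.
Ratio: r(k) = (5/3) * 1 / [(k+1)] - poly over poly, x = (5/3) from leading terms; C = -10/3 at k = 0.


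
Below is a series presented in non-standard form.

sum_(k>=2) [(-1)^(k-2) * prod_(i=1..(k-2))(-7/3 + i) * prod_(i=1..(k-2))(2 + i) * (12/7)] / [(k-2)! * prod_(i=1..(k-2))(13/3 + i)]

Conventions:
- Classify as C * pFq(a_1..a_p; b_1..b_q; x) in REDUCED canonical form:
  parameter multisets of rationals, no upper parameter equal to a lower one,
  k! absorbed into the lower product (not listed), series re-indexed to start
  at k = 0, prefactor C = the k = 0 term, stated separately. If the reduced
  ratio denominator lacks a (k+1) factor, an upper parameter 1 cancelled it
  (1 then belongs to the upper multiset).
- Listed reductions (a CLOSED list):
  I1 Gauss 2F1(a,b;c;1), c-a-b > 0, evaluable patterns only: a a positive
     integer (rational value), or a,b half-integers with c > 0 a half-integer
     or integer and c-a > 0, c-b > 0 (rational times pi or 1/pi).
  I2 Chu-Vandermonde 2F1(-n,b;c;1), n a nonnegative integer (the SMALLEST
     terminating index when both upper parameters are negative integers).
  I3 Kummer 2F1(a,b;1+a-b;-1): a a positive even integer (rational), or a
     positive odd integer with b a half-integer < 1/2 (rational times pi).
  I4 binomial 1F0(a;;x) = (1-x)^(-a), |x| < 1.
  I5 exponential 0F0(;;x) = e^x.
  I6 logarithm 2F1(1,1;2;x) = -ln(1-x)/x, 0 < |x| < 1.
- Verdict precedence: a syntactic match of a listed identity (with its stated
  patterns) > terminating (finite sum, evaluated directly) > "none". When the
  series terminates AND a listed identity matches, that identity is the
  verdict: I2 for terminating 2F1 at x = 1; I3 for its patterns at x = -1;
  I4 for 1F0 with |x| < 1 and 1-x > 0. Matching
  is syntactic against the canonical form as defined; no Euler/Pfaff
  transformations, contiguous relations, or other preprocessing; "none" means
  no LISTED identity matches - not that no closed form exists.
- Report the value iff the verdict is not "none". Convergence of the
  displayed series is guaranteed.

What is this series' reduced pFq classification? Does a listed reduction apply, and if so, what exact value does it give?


Prefactor 12/7, argument -1: 2F1 with upper {-4/3, 3} over lower {16/3}. Verdict: none (x = -1): each listed identity misses the multisets {-4/3, 3} ; {16/3}.

Key observation: t_0 = 12/7 here, and the lower running product (C = 12/7) is a rising factorial.
Term ratio: r(k) = (-1) * (k-4/3) (k+3) / [(k+16/3) (k+1)] - rational in k. x = (-1); t_0 = 12/7; negate the roots.


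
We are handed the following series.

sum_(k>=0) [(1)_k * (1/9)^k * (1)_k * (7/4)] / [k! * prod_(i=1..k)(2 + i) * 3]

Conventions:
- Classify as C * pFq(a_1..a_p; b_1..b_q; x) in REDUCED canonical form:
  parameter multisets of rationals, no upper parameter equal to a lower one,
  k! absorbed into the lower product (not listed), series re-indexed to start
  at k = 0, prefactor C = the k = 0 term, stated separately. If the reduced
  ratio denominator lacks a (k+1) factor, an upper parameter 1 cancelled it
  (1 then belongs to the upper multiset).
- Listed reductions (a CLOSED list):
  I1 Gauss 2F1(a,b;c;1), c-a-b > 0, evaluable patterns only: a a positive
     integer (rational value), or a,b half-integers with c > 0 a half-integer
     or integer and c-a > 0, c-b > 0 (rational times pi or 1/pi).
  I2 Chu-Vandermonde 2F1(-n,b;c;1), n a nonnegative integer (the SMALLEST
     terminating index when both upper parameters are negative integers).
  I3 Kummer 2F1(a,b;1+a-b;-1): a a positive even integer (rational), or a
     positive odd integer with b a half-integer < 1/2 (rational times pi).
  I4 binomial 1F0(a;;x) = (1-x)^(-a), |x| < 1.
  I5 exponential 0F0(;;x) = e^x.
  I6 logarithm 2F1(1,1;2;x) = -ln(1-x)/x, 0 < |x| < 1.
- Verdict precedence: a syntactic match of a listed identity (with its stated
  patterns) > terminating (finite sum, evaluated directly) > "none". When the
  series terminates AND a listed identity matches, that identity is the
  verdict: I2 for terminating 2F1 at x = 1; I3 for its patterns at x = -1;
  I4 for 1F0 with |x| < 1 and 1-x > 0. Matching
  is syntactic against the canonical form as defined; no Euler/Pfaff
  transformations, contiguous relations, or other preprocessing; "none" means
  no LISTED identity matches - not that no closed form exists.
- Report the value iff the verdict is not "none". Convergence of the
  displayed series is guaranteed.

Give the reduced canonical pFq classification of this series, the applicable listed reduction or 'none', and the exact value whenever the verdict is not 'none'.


The series (x = 1/9) is 2F1: upper {1, 1}, lower {3}, prefactor 7/12. Verdict: none. Every listed pattern misses the 2F1 form at 1/9, upper {1, 1}.

Structural cue: from the first term 7/12: the constant factors (C = 7/12) combine into one prefactor.
Term ratio: r(k) = (1/9) * (k+1) (k+1) / [(k+3) (k+1)] - rational in k. x = (1/9); t_0 = 7/12; negate the roots.
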